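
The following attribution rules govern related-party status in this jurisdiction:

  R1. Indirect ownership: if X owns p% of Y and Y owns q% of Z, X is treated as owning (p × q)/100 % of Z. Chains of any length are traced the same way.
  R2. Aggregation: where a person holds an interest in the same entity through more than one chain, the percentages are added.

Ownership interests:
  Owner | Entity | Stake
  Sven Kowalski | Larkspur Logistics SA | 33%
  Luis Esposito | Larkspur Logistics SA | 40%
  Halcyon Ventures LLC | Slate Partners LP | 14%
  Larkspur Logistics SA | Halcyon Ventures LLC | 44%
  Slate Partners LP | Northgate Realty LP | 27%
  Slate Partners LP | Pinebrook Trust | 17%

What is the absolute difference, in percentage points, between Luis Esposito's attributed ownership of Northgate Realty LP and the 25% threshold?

Chain via Larkspur Logistics SA → Halcyon Ventures LLC → Slate Partners LP (R1): 40% × 44% × 14% × 27% = 0.66528% of Northgate Realty LP.
0.66528% falls short of the 25% threshold by 24.33472 percentage points.

24.33472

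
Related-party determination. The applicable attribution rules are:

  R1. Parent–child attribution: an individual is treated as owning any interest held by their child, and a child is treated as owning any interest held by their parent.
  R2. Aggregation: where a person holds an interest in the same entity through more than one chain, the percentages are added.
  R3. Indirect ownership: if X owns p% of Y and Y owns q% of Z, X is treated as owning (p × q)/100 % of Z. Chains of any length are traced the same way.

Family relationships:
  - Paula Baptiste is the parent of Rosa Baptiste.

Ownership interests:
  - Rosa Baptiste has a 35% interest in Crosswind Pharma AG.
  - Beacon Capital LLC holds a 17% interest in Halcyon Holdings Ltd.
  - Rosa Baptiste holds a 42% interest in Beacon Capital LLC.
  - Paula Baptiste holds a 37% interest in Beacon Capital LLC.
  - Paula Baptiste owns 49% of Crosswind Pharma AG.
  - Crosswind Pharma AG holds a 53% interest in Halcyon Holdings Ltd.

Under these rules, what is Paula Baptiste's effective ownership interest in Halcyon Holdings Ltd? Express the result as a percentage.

57.95%

By parent–child attribution (R1), Paula Baptiste is treated as also owning Rosa Baptiste's interest in Beacon Capital LLC, giving 37% + 42% = 79%.
By parent–child attribution (R1), Paula Baptiste is treated as also owning Rosa Baptiste's interest in Crosswind Pharma AG, giving 49% + 35% = 84%.
Chain via Beacon Capital LLC (R3): 79% × 17% = 13.43% of Halcyon Holdings Ltd.
Chain via Crosswind Pharma AG (R3): 84% × 53% = 44.52% of Halcyon Holdings Ltd.
Aggregating (R2): 13.43% + 44.52% = 57.95%.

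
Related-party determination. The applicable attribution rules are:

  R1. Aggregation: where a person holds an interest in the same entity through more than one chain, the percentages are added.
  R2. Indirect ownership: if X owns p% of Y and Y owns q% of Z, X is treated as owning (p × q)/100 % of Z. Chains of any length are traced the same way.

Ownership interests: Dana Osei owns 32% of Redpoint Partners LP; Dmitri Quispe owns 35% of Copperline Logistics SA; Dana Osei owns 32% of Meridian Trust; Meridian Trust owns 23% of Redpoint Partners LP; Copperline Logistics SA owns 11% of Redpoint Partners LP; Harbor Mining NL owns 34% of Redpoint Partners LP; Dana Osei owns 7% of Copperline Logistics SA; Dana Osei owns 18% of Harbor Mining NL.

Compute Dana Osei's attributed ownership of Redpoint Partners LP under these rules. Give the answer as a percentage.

Chain via Harbor Mining NL (R2): 18% × 34% = 6.12% of Redpoint Partners LP.
Chain via Copperline Logistics SA (R2): 7% × 11% = 0.77% of Redpoint Partners LP.
Chain via Meridian Trust (R2): 32% × 23% = 7.36% of Redpoint Partners LP.
Direct interest in Redpoint Partners LP: 32%.
Aggregating (R1): 6.12% + 0.77% + 7.36% + 32% = 46.25%.

46.25%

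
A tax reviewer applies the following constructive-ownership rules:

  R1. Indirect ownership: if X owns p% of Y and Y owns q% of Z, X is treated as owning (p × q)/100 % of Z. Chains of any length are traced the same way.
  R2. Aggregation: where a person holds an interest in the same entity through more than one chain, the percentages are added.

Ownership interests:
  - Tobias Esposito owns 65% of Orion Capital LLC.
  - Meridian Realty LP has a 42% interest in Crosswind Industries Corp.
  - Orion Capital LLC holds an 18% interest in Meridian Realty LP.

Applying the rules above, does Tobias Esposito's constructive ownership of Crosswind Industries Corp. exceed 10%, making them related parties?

No

Chain via Orion Capital LLC → Meridian Realty LP (R1): 65% × 18% × 42% = 4.914% of Crosswind Industries Corp.
4.914% does not exceed the 10% threshold, so Tobias is not a related party to Crosswind Industries Corp.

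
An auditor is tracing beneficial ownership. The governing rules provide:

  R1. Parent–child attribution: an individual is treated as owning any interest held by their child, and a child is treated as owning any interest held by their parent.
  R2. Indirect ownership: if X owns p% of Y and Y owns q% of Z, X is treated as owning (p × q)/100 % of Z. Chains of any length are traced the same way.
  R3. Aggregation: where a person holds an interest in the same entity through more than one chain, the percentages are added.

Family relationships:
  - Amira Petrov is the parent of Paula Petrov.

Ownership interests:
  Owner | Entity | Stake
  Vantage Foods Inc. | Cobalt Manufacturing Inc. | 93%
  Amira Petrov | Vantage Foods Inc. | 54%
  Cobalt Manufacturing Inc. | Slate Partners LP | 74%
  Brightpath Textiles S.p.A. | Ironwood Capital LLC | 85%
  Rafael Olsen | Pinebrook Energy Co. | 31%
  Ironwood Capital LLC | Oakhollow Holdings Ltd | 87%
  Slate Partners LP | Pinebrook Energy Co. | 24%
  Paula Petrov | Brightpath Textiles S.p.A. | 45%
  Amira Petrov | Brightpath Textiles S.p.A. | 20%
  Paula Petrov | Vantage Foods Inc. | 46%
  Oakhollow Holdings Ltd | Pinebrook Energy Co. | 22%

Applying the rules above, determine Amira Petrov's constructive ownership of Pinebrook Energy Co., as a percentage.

By parent–child attribution (R1), Amira Petrov is treated as also owning Paula Petrov's interest in Vantage Foods Inc, giving 54% + 46% = 100%.
By parent–child attribution (R1), Amira Petrov is treated as also owning Paula Petrov's interest in Brightpath Textiles S.p.A, giving 20% + 45% = 65%.
Chain via Vantage Foods Inc. → Cobalt Manufacturing Inc. → Slate Partners LP (R2): 100% × 93% × 74% × 24% = 16.5168% of Pinebrook Energy Co.
Chain via Brightpath Textiles S.p.A. → Ironwood Capital LLC → Oakhollow Holdings Ltd (R2): 65% × 85% × 87% × 22% = 10.57485% of Pinebrook Energy Co.
Aggregating (R3): 16.5168% + 10.57485% = 27.09165%.

27.09165%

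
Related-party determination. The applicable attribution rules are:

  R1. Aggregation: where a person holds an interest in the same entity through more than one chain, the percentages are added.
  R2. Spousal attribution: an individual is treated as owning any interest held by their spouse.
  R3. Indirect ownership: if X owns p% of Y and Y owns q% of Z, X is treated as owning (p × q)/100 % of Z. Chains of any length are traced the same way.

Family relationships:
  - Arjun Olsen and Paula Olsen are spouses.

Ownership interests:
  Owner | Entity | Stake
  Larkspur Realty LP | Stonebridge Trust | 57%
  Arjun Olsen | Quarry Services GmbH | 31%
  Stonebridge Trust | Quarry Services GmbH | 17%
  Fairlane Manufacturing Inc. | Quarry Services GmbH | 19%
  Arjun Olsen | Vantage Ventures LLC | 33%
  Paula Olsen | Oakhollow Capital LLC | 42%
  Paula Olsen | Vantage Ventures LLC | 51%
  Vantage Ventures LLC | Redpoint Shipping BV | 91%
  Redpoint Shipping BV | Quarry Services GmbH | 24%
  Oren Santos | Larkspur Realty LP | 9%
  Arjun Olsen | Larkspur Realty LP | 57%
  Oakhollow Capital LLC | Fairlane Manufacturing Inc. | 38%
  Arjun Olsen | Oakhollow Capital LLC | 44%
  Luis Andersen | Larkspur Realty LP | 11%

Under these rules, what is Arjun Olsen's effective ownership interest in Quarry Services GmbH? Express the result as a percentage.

By spousal attribution (R2), Arjun Olsen is treated as also owning Paula Olsen's interest in Vantage Ventures LLC, giving 33% + 51% = 84%.
By spousal attribution (R2), Arjun Olsen is treated as also owning Paula Olsen's interest in Oakhollow Capital LLC, giving 44% + 42% = 86%.
Chain via Larkspur Realty LP → Stonebridge Trust (R3): 57% × 57% × 17% = 5.5233% of Quarry Services GmbH.
Chain via Vantage Ventures LLC → Redpoint Shipping BV (R3): 84% × 91% × 24% = 18.3456% of Quarry Services GmbH.
Chain via Oakhollow Capital LLC → Fairlane Manufacturing Inc. (R3): 86% × 38% × 19% = 6.2092% of Quarry Services GmbH.
Direct interest in Quarry Services GmbH: 31%.
Aggregating (R1): 5.5233% + 18.3456% + 6.2092% + 31% = 61.0781%.

61.0781%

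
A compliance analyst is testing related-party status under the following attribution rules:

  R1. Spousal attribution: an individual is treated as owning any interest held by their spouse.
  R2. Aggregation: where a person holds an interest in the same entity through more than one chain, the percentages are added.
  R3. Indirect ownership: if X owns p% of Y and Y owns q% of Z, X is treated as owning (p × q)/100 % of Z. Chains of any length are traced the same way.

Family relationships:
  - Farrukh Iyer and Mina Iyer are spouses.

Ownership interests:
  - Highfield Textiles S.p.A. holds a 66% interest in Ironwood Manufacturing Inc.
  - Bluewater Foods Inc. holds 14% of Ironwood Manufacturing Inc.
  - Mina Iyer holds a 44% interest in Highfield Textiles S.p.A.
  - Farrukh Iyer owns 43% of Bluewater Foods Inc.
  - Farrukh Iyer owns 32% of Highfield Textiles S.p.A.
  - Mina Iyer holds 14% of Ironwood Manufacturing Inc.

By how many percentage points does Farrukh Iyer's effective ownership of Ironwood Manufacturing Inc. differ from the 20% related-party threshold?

50.18

By spousal attribution (R1), Farrukh Iyer is treated as also owning Mina Iyer's interest in Highfield Textiles S.p.A, giving 32% + 44% = 76%.
By spousal attribution (R1), Farrukh Iyer is treated as owning Mina Iyer's 14% interest in Ironwood Manufacturing Inc.
Chain via Bluewater Foods Inc. (R3): 43% × 14% = 6.02% of Ironwood Manufacturing Inc.
Chain via Highfield Textiles S.p.A. (R3): 76% × 66% = 50.16% of Ironwood Manufacturing Inc.
Direct interest in Ironwood Manufacturing Inc: 14%.
Aggregating (R2): 6.02% + 50.16% + 14% = 70.18%.
70.18% exceeds the 20% threshold by 50.18 percentage points.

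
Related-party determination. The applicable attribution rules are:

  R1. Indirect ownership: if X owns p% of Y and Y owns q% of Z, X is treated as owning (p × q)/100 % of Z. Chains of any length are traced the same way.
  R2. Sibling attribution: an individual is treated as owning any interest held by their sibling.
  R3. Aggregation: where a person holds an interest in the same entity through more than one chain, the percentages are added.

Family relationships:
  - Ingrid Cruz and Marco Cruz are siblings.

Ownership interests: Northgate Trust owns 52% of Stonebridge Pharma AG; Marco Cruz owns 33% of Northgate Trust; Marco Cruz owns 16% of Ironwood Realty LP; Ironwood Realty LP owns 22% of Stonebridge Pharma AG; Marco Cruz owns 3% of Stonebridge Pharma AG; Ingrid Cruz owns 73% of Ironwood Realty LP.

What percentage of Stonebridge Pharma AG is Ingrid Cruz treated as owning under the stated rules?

39.74%

By sibling attribution (R2), Ingrid Cruz is treated as also owning Marco Cruz's interest in Ironwood Realty LP, giving 73% + 16% = 89%.
By sibling attribution (R2), Ingrid Cruz is treated as owning Marco Cruz's 33% interest in Northgate Trust.
By sibling attribution (R2), Ingrid Cruz is treated as owning Marco Cruz's 3% interest in Stonebridge Pharma AG.
Chain via Ironwood Realty LP (R1): 89% × 22% = 19.58% of Stonebridge Pharma AG.
Chain via Northgate Trust (R1): 33% × 52% = 17.16% of Stonebridge Pharma AG.
Direct interest in Stonebridge Pharma AG: 3%.
Aggregating (R3): 19.58% + 17.16% + 3% = 39.74%.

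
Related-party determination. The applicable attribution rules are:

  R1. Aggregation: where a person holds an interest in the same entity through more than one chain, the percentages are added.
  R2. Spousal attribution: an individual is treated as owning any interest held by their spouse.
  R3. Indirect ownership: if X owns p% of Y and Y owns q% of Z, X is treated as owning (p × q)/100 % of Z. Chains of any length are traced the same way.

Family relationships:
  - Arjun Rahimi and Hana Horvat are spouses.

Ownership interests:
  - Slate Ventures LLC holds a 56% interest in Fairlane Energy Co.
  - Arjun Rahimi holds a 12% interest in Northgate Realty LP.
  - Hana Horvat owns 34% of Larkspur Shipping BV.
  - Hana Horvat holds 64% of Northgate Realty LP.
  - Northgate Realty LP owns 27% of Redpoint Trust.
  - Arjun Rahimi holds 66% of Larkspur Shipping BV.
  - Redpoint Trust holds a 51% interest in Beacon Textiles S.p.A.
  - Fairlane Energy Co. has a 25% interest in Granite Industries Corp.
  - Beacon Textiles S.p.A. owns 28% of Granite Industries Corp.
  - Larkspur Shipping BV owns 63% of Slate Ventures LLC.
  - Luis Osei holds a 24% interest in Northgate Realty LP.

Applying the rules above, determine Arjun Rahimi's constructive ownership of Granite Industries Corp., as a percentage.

11.750256%

By spousal attribution (R2), Arjun Rahimi is treated as also owning Hana Horvat's interest in Larkspur Shipping BV, giving 66% + 34% = 100%.
By spousal attribution (R2), Arjun Rahimi is treated as also owning Hana Horvat's interest in Northgate Realty LP, giving 12% + 64% = 76%.
Chain via Larkspur Shipping BV → Slate Ventures LLC → Fairlane Energy Co. (R3): 100% × 63% × 56% × 25% = 8.82% of Granite Industries Corp.
Chain via Northgate Realty LP → Redpoint Trust → Beacon Textiles S.p.A. (R3): 76% × 27% × 51% × 28% = 2.930256% of Granite Industries Corp.
Aggregating (R1): 8.82% + 2.930256% = 11.750256%.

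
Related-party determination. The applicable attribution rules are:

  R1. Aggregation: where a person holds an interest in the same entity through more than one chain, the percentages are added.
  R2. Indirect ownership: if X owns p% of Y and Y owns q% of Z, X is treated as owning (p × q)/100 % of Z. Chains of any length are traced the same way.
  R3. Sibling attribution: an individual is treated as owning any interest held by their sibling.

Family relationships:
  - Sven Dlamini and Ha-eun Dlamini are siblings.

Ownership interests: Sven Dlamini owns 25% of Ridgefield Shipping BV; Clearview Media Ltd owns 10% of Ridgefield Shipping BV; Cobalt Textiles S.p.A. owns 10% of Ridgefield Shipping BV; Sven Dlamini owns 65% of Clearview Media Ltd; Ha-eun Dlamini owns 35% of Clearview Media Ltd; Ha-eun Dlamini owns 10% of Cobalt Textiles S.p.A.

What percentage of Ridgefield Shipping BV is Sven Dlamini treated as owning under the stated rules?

36%

By sibling attribution (R3), Sven Dlamini is treated as also owning Ha-eun Dlamini's interest in Clearview Media Ltd, giving 65% + 35% = 100%.
By sibling attribution (R3), Sven Dlamini is treated as owning Ha-eun Dlamini's 10% interest in Cobalt Textiles S.p.A.
Chain via Clearview Media Ltd (R2): 100% × 10% = 10% of Ridgefield Shipping BV.
Direct interest in Ridgefield Shipping BV: 25%.
Chain via Cobalt Textiles S.p.A. (R2): 10% × 10% = 1% of Ridgefield Shipping BV.
Aggregating (R1): 10% + 25% + 1% = 36%.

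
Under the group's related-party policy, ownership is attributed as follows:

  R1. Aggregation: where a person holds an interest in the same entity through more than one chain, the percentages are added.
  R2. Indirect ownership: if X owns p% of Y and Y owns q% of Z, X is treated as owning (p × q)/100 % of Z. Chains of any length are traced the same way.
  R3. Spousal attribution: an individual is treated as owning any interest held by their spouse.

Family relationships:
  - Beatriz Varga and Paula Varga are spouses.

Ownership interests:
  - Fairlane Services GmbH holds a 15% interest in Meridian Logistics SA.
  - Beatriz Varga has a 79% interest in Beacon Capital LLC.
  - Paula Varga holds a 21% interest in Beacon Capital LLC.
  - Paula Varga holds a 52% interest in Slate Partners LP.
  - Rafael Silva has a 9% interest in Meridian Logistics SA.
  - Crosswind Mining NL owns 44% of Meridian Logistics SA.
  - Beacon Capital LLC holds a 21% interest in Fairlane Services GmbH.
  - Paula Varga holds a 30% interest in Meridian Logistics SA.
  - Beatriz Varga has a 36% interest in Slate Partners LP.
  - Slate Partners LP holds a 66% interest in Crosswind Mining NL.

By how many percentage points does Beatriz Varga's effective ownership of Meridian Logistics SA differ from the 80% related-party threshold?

By spousal attribution (R3), Beatriz Varga is treated as also owning Paula Varga's interest in Slate Partners LP, giving 36% + 52% = 88%.
By spousal attribution (R3), Beatriz Varga is treated as also owning Paula Varga's interest in Beacon Capital LLC, giving 79% + 21% = 100%.
By spousal attribution (R3), Beatriz Varga is treated as owning Paula Varga's 30% interest in Meridian Logistics SA.
Chain via Slate Partners LP → Crosswind Mining NL (R2): 88% × 66% × 44% = 25.5552% of Meridian Logistics SA.
Chain via Beacon Capital LLC → Fairlane Services GmbH (R2): 100% × 21% × 15% = 3.15% of Meridian Logistics SA.
Direct interest in Meridian Logistics SA: 30%.
Aggregating (R1): 25.5552% + 3.15% + 30% = 58.7052%.
58.7052% falls short of the 80% threshold by 21.2948 percentage points.

21.2948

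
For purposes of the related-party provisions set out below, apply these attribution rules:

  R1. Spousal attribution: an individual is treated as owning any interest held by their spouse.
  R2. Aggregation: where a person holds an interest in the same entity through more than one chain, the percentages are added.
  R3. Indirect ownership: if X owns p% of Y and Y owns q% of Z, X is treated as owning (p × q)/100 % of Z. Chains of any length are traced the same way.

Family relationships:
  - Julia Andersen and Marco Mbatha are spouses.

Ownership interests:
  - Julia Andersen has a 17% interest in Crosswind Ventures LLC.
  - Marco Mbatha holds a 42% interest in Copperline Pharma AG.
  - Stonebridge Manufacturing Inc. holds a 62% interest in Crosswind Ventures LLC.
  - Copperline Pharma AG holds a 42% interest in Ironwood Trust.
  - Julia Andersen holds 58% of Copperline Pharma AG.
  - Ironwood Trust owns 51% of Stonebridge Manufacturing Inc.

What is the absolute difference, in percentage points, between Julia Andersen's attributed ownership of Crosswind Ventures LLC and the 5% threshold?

By spousal attribution (R1), Julia Andersen is treated as also owning Marco Mbatha's interest in Copperline Pharma AG, giving 58% + 42% = 100%.
Chain via Copperline Pharma AG → Ironwood Trust → Stonebridge Manufacturing Inc. (R3): 100% × 42% × 51% × 62% = 13.2804% of Crosswind Ventures LLC.
Direct interest in Crosswind Ventures LLC: 17%.
Aggregating (R2): 13.2804% + 17% = 30.2804%.
30.2804% exceeds the 5% threshold by 25.2804 percentage points.

25.2804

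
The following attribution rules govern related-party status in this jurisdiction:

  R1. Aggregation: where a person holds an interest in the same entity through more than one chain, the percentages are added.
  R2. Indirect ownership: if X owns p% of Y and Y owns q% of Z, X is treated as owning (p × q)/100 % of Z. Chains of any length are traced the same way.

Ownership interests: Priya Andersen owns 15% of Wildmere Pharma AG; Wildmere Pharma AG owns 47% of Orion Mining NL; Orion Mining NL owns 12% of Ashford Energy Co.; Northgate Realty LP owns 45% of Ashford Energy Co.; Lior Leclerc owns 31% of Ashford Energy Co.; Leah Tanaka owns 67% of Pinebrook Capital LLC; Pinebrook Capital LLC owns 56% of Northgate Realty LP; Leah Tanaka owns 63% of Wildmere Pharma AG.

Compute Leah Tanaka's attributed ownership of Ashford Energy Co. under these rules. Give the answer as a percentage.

20.4372%

Chain via Wildmere Pharma AG → Orion Mining NL (R2): 63% × 47% × 12% = 3.5532% of Ashford Energy Co.
Chain via Pinebrook Capital LLC → Northgate Realty LP (R2): 67% × 56% × 45% = 16.884% of Ashford Energy Co.
Aggregating (R1): 3.5532% + 16.884% = 20.4372%.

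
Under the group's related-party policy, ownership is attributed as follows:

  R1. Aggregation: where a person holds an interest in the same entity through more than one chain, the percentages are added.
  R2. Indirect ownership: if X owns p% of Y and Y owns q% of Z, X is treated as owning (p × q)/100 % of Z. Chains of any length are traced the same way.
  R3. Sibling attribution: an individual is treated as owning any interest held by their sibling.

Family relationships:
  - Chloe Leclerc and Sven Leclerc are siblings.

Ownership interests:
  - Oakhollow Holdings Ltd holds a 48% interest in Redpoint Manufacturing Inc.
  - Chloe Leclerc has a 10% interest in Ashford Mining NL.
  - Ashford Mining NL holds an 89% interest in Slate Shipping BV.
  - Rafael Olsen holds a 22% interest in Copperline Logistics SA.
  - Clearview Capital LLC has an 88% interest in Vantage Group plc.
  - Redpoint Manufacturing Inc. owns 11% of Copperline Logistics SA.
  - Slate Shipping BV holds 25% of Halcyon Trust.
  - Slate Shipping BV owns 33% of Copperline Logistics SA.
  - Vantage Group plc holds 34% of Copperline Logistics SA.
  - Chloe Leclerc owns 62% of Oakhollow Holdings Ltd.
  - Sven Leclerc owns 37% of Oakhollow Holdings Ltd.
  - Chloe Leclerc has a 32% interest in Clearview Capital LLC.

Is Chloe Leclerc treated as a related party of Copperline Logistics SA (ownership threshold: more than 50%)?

No

By sibling attribution (R3), Chloe Leclerc is treated as also owning Sven Leclerc's interest in Oakhollow Holdings Ltd, giving 62% + 37% = 99%.
Chain via Oakhollow Holdings Ltd → Redpoint Manufacturing Inc. (R2): 99% × 48% × 11% = 5.2272% of Copperline Logistics SA.
Chain via Ashford Mining NL → Slate Shipping BV (R2): 10% × 89% × 33% = 2.937% of Copperline Logistics SA.
Chain via Clearview Capital LLC → Vantage Group plc (R2): 32% × 88% × 34% = 9.5744% of Copperline Logistics SA.
Aggregating (R1): 5.2272% + 2.937% + 9.5744% = 17.7386%.
17.7386% does not exceed the 50% threshold, so Chloe is not a related party to Copperline Logistics SA.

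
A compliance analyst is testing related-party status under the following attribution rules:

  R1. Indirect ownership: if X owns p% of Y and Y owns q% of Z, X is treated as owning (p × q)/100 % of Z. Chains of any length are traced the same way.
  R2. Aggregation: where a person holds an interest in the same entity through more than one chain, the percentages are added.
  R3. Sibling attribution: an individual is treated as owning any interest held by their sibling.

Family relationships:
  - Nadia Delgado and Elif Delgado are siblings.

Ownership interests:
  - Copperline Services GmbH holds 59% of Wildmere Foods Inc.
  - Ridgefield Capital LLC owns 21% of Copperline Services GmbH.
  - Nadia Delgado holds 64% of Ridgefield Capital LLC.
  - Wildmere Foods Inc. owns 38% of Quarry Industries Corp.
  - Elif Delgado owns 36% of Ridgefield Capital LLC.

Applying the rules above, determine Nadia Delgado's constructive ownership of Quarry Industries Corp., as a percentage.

By sibling attribution (R3), Nadia Delgado is treated as also owning Elif Delgado's interest in Ridgefield Capital LLC, giving 64% + 36% = 100%.
Chain via Ridgefield Capital LLC → Copperline Services GmbH → Wildmere Foods Inc. (R1): 100% × 21% × 59% × 38% = 4.7082% of Quarry Industries Corp.

4.7082%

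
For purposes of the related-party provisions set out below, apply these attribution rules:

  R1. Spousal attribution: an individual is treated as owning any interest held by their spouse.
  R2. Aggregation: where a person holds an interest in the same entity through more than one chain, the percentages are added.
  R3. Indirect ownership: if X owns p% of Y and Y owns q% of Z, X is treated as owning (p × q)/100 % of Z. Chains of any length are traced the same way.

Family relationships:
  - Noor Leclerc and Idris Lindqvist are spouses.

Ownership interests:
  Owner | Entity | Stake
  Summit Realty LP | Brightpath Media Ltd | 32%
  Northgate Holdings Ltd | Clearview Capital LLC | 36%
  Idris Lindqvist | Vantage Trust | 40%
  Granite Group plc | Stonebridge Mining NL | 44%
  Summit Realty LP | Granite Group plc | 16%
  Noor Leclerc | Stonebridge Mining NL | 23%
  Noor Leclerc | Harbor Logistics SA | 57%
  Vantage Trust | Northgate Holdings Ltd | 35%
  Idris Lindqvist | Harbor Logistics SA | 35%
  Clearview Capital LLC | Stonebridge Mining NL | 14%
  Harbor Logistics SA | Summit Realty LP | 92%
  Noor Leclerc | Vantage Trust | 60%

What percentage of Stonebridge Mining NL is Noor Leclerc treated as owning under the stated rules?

By spousal attribution (R1), Noor Leclerc is treated as also owning Idris Lindqvist's interest in Harbor Logistics SA, giving 57% + 35% = 92%.
By spousal attribution (R1), Noor Leclerc is treated as also owning Idris Lindqvist's interest in Vantage Trust, giving 60% + 40% = 100%.
Chain via Harbor Logistics SA → Summit Realty LP → Granite Group plc (R3): 92% × 92% × 16% × 44% = 5.958656% of Stonebridge Mining NL.
Chain via Vantage Trust → Northgate Holdings Ltd → Clearview Capital LLC (R3): 100% × 35% × 36% × 14% = 1.764% of Stonebridge Mining NL.
Direct interest in Stonebridge Mining NL: 23%.
Aggregating (R2): 5.958656% + 1.764% + 23% = 30.722656%.

30.722656%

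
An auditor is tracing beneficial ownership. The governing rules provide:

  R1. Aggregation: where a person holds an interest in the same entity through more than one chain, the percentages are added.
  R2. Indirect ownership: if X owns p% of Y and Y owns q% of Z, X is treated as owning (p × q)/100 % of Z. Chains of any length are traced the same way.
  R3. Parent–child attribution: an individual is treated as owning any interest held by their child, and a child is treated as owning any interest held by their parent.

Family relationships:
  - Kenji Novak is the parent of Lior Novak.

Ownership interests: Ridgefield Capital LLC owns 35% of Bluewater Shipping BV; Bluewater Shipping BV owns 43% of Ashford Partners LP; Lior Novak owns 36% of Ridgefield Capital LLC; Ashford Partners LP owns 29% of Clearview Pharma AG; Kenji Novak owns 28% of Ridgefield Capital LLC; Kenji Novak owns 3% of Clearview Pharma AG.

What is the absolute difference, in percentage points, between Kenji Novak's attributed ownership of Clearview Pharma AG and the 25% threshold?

19.20672

By parent–child attribution (R3), Kenji Novak is treated as also owning Lior Novak's interest in Ridgefield Capital LLC, giving 28% + 36% = 64%.
Chain via Ridgefield Capital LLC → Bluewater Shipping BV → Ashford Partners LP (R2): 64% × 35% × 43% × 29% = 2.79328% of Clearview Pharma AG.
Direct interest in Clearview Pharma AG: 3%.
Aggregating (R1): 2.79328% + 3% = 5.79328%.
5.79328% falls short of the 25% threshold by 19.20672 percentage points.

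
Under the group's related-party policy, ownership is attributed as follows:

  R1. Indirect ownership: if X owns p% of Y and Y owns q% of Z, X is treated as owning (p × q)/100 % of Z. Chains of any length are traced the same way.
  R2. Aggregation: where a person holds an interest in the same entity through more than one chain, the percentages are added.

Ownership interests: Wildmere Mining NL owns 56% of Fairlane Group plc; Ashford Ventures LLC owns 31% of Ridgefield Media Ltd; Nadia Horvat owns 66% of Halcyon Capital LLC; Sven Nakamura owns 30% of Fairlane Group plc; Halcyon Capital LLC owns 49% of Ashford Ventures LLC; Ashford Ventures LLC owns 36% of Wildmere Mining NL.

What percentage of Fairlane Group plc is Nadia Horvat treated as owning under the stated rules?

6.519744%

Chain via Halcyon Capital LLC → Ashford Ventures LLC → Wildmere Mining NL (R1): 66% × 49% × 36% × 56% = 6.519744% of Fairlane Group plc.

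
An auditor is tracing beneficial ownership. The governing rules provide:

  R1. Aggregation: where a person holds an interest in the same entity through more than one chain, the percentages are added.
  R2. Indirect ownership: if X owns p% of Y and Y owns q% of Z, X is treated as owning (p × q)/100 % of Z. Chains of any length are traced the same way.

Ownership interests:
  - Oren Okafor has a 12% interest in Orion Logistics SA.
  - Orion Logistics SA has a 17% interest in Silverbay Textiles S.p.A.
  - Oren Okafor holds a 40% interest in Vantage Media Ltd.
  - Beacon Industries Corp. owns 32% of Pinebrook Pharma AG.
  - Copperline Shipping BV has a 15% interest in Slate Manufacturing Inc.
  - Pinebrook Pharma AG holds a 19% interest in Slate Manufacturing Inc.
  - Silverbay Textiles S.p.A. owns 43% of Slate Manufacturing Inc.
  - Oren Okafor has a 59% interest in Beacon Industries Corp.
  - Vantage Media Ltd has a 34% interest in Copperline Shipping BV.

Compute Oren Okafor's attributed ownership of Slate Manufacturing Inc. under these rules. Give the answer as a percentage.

6.5044%

Chain via Vantage Media Ltd → Copperline Shipping BV (R2): 40% × 34% × 15% = 2.04% of Slate Manufacturing Inc.
Chain via Orion Logistics SA → Silverbay Textiles S.p.A. (R2): 12% × 17% × 43% = 0.8772% of Slate Manufacturing Inc.
Chain via Beacon Industries Corp. → Pinebrook Pharma AG (R2): 59% × 32% × 19% = 3.5872% of Slate Manufacturing Inc.
Aggregating (R1): 2.04% + 0.8772% + 3.5872% = 6.5044%.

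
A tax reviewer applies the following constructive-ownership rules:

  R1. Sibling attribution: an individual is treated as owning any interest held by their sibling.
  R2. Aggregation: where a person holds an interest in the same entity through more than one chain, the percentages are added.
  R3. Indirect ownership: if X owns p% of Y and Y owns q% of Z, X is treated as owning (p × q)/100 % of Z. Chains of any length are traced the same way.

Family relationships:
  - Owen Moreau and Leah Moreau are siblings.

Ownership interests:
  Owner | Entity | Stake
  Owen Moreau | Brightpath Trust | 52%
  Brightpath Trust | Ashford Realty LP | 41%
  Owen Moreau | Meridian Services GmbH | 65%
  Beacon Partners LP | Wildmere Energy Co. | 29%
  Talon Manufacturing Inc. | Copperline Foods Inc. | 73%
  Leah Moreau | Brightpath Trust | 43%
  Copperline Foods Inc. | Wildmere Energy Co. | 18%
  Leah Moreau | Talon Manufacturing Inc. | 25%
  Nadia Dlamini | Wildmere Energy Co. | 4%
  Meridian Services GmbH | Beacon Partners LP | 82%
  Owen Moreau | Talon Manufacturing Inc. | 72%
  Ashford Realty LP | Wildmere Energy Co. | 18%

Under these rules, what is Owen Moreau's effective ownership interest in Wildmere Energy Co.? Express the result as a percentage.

By sibling attribution (R1), Owen Moreau is treated as also owning Leah Moreau's interest in Talon Manufacturing Inc, giving 72% + 25% = 97%.
By sibling attribution (R1), Owen Moreau is treated as also owning Leah Moreau's interest in Brightpath Trust, giving 52% + 43% = 95%.
Chain via Talon Manufacturing Inc. → Copperline Foods Inc. (R3): 97% × 73% × 18% = 12.7458% of Wildmere Energy Co.
Chain via Meridian Services GmbH → Beacon Partners LP (R3): 65% × 82% × 29% = 15.457% of Wildmere Energy Co.
Chain via Brightpath Trust → Ashford Realty LP (R3): 95% × 41% × 18% = 7.011% of Wildmere Energy Co.
Aggregating (R2): 12.7458% + 15.457% + 7.011% = 35.2138%.

35.2138%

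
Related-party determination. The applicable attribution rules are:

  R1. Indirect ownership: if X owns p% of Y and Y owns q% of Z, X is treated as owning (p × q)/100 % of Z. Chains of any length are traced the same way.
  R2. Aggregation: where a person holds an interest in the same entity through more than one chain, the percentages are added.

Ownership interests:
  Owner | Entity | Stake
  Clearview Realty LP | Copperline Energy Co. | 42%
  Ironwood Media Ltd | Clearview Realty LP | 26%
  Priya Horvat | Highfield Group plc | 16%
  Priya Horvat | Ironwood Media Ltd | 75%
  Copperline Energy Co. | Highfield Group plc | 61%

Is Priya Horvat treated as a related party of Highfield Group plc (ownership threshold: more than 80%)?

No

Chain via Ironwood Media Ltd → Clearview Realty LP → Copperline Energy Co. (R1): 75% × 26% × 42% × 61% = 4.9959% of Highfield Group plc.
Direct interest in Highfield Group plc: 16%.
Aggregating (R2): 4.9959% + 16% = 20.9959%.
20.9959% does not exceed the 80% threshold, so Priya is not a related party to Highfield Group plc.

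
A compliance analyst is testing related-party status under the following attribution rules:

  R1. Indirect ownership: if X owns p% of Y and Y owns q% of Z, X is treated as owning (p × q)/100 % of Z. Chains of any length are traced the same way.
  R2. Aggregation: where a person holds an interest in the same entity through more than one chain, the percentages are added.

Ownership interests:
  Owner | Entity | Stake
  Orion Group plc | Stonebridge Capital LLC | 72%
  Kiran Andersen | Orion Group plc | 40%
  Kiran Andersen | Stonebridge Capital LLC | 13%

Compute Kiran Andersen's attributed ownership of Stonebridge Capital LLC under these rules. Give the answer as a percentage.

Chain via Orion Group plc (R1): 40% × 72% = 28.8% of Stonebridge Capital LLC.
Direct interest in Stonebridge Capital LLC: 13%.
Aggregating (R2): 28.8% + 13% = 41.8%.

41.8%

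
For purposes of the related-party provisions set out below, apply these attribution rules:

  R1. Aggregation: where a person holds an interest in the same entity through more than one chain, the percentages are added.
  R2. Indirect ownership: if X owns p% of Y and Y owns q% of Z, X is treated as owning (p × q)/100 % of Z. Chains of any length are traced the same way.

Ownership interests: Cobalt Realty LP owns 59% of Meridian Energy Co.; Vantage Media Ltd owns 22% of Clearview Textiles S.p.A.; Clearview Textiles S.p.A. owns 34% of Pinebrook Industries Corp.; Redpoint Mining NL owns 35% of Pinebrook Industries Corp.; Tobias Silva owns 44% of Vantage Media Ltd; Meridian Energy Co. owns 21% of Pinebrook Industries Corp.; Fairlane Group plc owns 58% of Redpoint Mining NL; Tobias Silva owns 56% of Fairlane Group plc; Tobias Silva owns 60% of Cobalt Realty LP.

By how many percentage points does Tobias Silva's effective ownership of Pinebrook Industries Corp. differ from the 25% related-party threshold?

Chain via Fairlane Group plc → Redpoint Mining NL (R2): 56% × 58% × 35% = 11.368% of Pinebrook Industries Corp.
Chain via Vantage Media Ltd → Clearview Textiles S.p.A. (R2): 44% × 22% × 34% = 3.2912% of Pinebrook Industries Corp.
Chain via Cobalt Realty LP → Meridian Energy Co. (R2): 60% × 59% × 21% = 7.434% of Pinebrook Industries Corp.
Aggregating (R1): 11.368% + 3.2912% + 7.434% = 22.0932%.
22.0932% falls short of the 25% threshold by 2.9068 percentage points.

2.9068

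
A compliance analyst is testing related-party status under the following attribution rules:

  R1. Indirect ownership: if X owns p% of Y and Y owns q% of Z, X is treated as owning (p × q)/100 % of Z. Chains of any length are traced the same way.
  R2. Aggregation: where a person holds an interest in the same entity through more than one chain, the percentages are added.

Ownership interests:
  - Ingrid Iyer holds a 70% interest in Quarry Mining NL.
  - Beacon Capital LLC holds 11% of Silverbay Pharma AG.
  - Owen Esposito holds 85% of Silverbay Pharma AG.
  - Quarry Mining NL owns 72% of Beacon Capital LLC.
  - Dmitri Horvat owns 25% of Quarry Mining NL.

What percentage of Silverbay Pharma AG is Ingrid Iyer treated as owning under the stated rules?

Chain via Quarry Mining NL → Beacon Capital LLC (R1): 70% × 72% × 11% = 5.544% of Silverbay Pharma AG.

5.544%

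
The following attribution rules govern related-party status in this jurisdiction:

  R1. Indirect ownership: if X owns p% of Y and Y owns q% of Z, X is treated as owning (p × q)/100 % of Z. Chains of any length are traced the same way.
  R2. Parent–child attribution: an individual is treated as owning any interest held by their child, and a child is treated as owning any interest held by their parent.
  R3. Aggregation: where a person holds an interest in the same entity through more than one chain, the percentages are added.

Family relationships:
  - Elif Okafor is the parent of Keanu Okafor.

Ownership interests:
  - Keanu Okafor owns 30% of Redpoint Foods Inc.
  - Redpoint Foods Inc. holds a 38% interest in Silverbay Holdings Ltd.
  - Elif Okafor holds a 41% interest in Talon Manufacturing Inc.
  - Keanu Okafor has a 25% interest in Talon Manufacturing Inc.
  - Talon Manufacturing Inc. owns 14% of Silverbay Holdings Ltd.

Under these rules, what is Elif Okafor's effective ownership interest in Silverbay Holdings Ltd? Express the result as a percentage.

20.64%

By parent–child attribution (R2), Elif Okafor is treated as also owning Keanu Okafor's interest in Talon Manufacturing Inc, giving 41% + 25% = 66%.
By parent–child attribution (R2), Elif Okafor is treated as owning Keanu Okafor's 30% interest in Redpoint Foods Inc.
Chain via Talon Manufacturing Inc. (R1): 66% × 14% = 9.24% of Silverbay Holdings Ltd.
Chain via Redpoint Foods Inc. (R1): 30% × 38% = 11.4% of Silverbay Holdings Ltd.
Aggregating (R3): 9.24% + 11.4% = 20.64%.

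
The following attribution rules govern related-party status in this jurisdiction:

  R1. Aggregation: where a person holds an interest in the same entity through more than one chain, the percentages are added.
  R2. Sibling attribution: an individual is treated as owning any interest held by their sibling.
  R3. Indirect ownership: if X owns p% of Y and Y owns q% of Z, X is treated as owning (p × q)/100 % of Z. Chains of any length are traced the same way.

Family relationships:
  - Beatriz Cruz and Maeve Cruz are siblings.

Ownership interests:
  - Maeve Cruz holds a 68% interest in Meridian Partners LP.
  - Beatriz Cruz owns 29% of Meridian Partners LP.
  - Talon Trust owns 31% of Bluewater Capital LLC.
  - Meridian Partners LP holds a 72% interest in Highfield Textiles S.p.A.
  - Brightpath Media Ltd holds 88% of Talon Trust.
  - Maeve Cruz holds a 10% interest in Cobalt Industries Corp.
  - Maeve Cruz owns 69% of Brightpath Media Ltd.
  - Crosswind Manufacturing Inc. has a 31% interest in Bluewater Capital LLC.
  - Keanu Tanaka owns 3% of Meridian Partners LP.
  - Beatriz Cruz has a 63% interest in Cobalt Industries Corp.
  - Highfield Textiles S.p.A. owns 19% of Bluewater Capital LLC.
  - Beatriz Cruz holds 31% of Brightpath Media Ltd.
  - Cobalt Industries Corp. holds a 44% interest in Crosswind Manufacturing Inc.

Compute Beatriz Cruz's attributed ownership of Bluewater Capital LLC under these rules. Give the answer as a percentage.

50.5068%

By sibling attribution (R2), Beatriz Cruz is treated as also owning Maeve Cruz's interest in Brightpath Media Ltd, giving 31% + 69% = 100%.
By sibling attribution (R2), Beatriz Cruz is treated as also owning Maeve Cruz's interest in Meridian Partners LP, giving 29% + 68% = 97%.
By sibling attribution (R2), Beatriz Cruz is treated as also owning Maeve Cruz's interest in Cobalt Industries Corp, giving 63% + 10% = 73%.
Chain via Brightpath Media Ltd → Talon Trust (R3): 100% × 88% × 31% = 27.28% of Bluewater Capital LLC.
Chain via Meridian Partners LP → Highfield Textiles S.p.A. (R3): 97% × 72% × 19% = 13.2696% of Bluewater Capital LLC.
Chain via Cobalt Industries Corp. → Crosswind Manufacturing Inc. (R3): 73% × 44% × 31% = 9.9572% of Bluewater Capital LLC.
Aggregating (R1): 27.28% + 13.2696% + 9.9572% = 50.5068%.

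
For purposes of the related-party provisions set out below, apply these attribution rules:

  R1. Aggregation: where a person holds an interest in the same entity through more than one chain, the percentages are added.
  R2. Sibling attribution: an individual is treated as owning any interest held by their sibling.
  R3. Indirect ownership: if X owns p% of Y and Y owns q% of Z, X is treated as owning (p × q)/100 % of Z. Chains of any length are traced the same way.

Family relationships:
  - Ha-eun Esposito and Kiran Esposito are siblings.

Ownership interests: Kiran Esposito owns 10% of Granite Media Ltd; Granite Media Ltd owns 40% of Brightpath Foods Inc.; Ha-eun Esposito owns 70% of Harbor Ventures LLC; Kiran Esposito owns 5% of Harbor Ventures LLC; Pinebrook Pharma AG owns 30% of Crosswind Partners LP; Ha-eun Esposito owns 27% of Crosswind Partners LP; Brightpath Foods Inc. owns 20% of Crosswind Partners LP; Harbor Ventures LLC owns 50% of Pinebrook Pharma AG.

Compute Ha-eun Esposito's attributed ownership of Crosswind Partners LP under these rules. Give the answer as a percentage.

By sibling attribution (R2), Ha-eun Esposito is treated as also owning Kiran Esposito's interest in Harbor Ventures LLC, giving 70% + 5% = 75%.
By sibling attribution (R2), Ha-eun Esposito is treated as owning Kiran Esposito's 10% interest in Granite Media Ltd.
Chain via Harbor Ventures LLC → Pinebrook Pharma AG (R3): 75% × 50% × 30% = 11.25% of Crosswind Partners LP.
Direct interest in Crosswind Partners LP: 27%.
Chain via Granite Media Ltd → Brightpath Foods Inc. (R3): 10% × 40% × 20% = 0.8% of Crosswind Partners LP.
Aggregating (R1): 11.25% + 27% + 0.8% = 39.05%.

39.05%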